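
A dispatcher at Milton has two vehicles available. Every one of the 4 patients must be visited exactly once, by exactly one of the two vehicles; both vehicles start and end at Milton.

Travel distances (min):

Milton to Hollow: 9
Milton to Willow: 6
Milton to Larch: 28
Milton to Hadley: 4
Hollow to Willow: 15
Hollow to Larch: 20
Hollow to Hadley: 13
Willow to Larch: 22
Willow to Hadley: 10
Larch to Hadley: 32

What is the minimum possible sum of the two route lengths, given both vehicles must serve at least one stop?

Minimum combined distance: 65 min.

Try each way of splitting the stops between the two vehicles (each non-empty) and, for each split, find the best tour for each vehicle:
  {Hollow} + {Willow, Larch, Hadley}: 18 + 64 = 82
  {Willow} + {Hollow, Larch, Hadley}: 12 + 65 = 77
  {Hollow, Willow} + {Larch, Hadley}: 30 + 64 = 94
  {Larch} + {Hollow, Willow, Hadley}: 56 + 38 = 94
  {Hollow, Larch} + {Willow, Hadley}: 57 + 20 = 77
  {Willow, Larch} + {Hollow, Hadley}: 56 + 26 = 82
  … (7 splits in total)
  {Hollow, Willow, Larch} + {Hadley}: 57 + 8 = 65  ← best
Best: vehicle 1 Milton → Hollow → Larch → Willow → Milton = 57; vehicle 2 Milton → Hadley → Milton = 8; combined 65.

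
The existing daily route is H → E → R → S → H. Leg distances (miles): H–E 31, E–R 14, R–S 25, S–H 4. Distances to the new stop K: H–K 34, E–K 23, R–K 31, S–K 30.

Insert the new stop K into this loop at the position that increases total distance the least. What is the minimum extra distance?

Adding 26 miles by placing K on the H–E leg.

Insertion cost between consecutive stops i–j is d(i,K) + d(K,j) − d(i,j):
  between H and E: 34 + 23 − 31 = 26
  between E and R: 23 + 31 − 14 = 40
  between R and S: 31 + 30 − 25 = 36
  between S and H: 30 + 34 − 4 = 60
Cheapest insertion is between H and E, adding 26.
New total = 74 + 26 = 100.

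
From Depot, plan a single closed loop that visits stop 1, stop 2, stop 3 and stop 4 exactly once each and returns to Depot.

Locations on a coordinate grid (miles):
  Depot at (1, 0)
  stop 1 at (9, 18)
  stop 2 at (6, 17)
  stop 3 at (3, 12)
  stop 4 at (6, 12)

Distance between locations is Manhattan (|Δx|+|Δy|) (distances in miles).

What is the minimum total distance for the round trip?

Depot-stop 1-stop 2-stop 3-stop 4-Depot: 26+4+8+3+17 = 58
Depot-stop 1-stop 2-stop 4-stop 3-Depot: 26+4+5+3+14 = 52
Depot-stop 1-stop 3-stop 2-stop 4-Depot: 26+12+8+5+17 = 68
Depot-stop 1-stop 3-stop 4-stop 2-Depot: 26+12+3+5+22 = 68
Depot-stop 1-stop 4-stop 2-stop 3-Depot: 26+9+5+8+14 = 62
Depot-stop 1-stop 4-stop 3-stop 2-Depot: 26+9+3+8+22 = 68
Depot-stop 2-stop 1-stop 3-stop 4-Depot: 22+4+12+3+17 = 58
Depot-stop 2-stop 1-stop 4-stop 3-Depot: 22+4+9+3+14 = 52
Depot-stop 2-stop 3-stop 1-stop 4-Depot: 22+8+12+9+17 = 68
Depot-stop 2-stop 4-stop 1-stop 3-Depot: 22+5+9+12+14 = 62
Depot-stop 3-stop 1-stop 2-stop 4-Depot: 14+12+4+5+17 = 52
Depot-stop 3-stop 2-stop 1-stop 4-Depot: 14+8+4+9+17 = 52
The minimum is 52.
One optimal route: Depot → stop 1 → stop 2 → stop 4 → stop 3 → Depot (or its reverse).

Minimum total distance: 52 miles.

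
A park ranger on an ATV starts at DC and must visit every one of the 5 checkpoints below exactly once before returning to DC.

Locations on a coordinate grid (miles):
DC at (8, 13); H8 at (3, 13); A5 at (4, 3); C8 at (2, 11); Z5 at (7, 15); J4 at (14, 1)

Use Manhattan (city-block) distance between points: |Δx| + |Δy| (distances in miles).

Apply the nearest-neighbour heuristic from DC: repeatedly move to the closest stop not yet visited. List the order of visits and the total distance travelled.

DC → [Z5:3 / H8:5 / C8:8 / A5:14 / J4:18] → Z5 (3)
Z5 → [H8:6 / C8:9 / A5:15 / J4:21] → H8 (6)
H8 → [C8:3 / A5:11 / J4:23] → C8 (3)
C8 → [A5:10 / J4:22] → A5 (10)
A5 → [J4:12] → J4 (12)
Return J4→DC: 18.
Total = 3 + 6 + 3 + 10 + 12 + 18 = 52.

Nearest-neighbour total = 52 miles; route DC → Z5 → H8 → C8 → A5 → J4 → DC.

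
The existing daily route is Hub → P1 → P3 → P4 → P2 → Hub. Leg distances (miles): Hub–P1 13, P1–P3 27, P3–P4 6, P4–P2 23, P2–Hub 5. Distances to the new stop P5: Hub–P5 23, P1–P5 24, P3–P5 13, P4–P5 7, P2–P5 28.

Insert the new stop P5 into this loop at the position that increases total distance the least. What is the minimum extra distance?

Insertion cost between consecutive stops i–j is d(i,P5) + d(P5,j) − d(i,j):
  between Hub and P1: 23 + 24 − 13 = 34
  between P1 and P3: 24 + 13 − 27 = 10
  between P3 and P4: 13 + 7 − 6 = 14
  between P4 and P2: 7 + 28 − 23 = 12
  between P2 and Hub: 28 + 23 − 5 = 46
Cheapest insertion is between P1 and P3, adding 10.
New total = 74 + 10 = 84.

+10 miles — insert P5 between P1 and P3.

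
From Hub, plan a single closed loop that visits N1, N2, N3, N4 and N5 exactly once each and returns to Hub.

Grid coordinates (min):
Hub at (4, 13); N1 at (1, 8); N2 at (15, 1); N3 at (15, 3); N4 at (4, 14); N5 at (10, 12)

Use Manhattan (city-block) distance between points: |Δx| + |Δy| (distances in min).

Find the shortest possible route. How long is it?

There are 60 distinct closed tours to check (reversals are equivalent).
Hub-N1-N2-N3-N4-N5-Hub: 8+21+2+22+8+7 = 68
Hub-N1-N2-N3-N5-N4-Hub: 8+21+2+14+8+1 = 54
Hub-N1-N2-N4-N3-N5-Hub: 8+21+24+22+14+7 = 96
Hub-N1-N2-N4-N5-N3-Hub: 8+21+24+8+14+21 = 96
Hub-N1-N2-N5-N3-N4-Hub: 8+21+16+14+22+1 = 82
Hub-N1-N2-N5-N4-N3-Hub: 8+21+16+8+22+21 = 96
Hub-N1-N3-N2-N4-N5-Hub: 8+19+2+24+8+7 = 68
Hub-N1-N3-N2-N5-N4-Hub: 8+19+2+16+8+1 = 54
Hub-N1-N3-N4-N2-N5-Hub: 8+19+22+24+16+7 = 96
Hub-N1-N3-N4-N5-N2-Hub: 8+19+22+8+16+23 = 96
Hub-N1-N3-N5-N2-N4-Hub: 8+19+14+16+24+1 = 82
Hub-N1-N3-N5-N4-N2-Hub: 8+19+14+8+24+23 = 96
Hub-N1-N4-N2-N3-N5-Hub: 8+9+24+2+14+7 = 64
Hub-N1-N4-N2-N5-N3-Hub: 8+9+24+16+14+21 = 92
… (46 more)
The minimum is 54.
One optimal route: Hub → N1 → N2 → N3 → N5 → N4 → Hub (or its reverse).

Minimum total distance: 54 min.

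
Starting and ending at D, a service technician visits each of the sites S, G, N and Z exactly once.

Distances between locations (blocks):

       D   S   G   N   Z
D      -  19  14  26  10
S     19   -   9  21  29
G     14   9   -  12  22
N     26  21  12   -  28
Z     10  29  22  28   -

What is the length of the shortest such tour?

Shortest round trip = 78 blocks.

D→S→G→N→Z→D: 19+9+12+28+10 = 78
D→S→G→Z→N→D: 19+9+22+28+26 = 104
D→S→N→G→Z→D: 19+21+12+22+10 = 84
D→S→N→Z→G→D: 19+21+28+22+14 = 104
D→S→Z→G→N→D: 19+29+22+12+26 = 108
D→S→Z→N→G→D: 19+29+28+12+14 = 102
D→G→S→N→Z→D: 14+9+21+28+10 = 82
D→G→S→Z→N→D: 14+9+29+28+26 = 106
D→G→N→S→Z→D: 14+12+21+29+10 = 86
D→G→Z→S→N→D: 14+22+29+21+26 = 112
D→N→S→G→Z→D: 26+21+9+22+10 = 88
D→N→G→S→Z→D: 26+12+9+29+10 = 86
The minimum is 78.
One optimal route: D → S → G → N → Z → D (or its reverse).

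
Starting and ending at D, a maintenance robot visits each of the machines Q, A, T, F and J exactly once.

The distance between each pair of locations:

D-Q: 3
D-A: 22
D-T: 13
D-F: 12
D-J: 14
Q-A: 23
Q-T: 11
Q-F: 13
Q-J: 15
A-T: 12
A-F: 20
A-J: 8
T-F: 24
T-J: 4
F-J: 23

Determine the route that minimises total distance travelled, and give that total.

D→Q→A→T→F→J→D: 3+23+12+24+23+14 = 99
D→Q→A→T→J→F→D: 3+23+12+4+23+12 = 77
D→Q→A→F→T→J→D: 3+23+20+24+4+14 = 88
D→Q→A→F→J→T→D: 3+23+20+23+4+13 = 86
D→Q→A→J→T→F→D: 3+23+8+4+24+12 = 74
D→Q→A→J→F→T→D: 3+23+8+23+24+13 = 94
D→Q→T→A→F→J→D: 3+11+12+20+23+14 = 83
D→Q→T→A→J→F→D: 3+11+12+8+23+12 = 69
D→Q→T→F→A→J→D: 3+11+24+20+8+14 = 80
D→Q→T→F→J→A→D: 3+11+24+23+8+22 = 91
D→Q→T→J→A→F→D: 3+11+4+8+20+12 = 58
D→Q→T→J→F→A→D: 3+11+4+23+20+22 = 83
D→Q→F→A→T→J→D: 3+13+20+12+4+14 = 66
D→Q→F→A→J→T→D: 3+13+20+8+4+13 = 61
… (46 more)
The minimum is 58.
One optimal route: D → Q → T → J → A → F → D (or its reverse).

Minimum total distance: 58.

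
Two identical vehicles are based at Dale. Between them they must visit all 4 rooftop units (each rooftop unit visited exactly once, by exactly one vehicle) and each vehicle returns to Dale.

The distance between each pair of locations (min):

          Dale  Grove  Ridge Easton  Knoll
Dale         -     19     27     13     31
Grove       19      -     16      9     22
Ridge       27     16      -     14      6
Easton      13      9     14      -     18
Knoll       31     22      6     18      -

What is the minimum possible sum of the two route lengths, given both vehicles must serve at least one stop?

Minimum combined distance: 98 min.

There are 2^3 − 1 = 7 ways to divide the 4 stops into two non-empty groups. For each, the best each vehicle can do is its own shortest tour through its group:
  {Grove} + {Ridge, Easton, Knoll}: 38 + 64 = 102
  {Ridge} + {Grove, Easton, Knoll}: 54 + 72 = 126
  {Grove, Ridge} + {Easton, Knoll}: 62 + 62 = 124
  {Easton} + {Grove, Ridge, Knoll}: 26 + 72 = 98
  {Grove, Easton} + {Ridge, Knoll}: 41 + 64 = 105
  {Ridge, Easton} + {Grove, Knoll}: 54 + 72 = 126
  … (7 splits in total)
Best: vehicle 1 Dale → Easton → Dale = 26; vehicle 2 Dale → Grove → Ridge → Knoll → Dale = 72; combined 98.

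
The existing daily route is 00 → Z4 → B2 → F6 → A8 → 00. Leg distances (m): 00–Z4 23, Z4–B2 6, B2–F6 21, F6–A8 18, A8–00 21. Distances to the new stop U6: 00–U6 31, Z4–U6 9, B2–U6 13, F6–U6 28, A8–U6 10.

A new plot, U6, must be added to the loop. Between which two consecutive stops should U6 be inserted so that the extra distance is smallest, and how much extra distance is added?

Insertion cost between consecutive stops i–j is d(i,U6) + d(U6,j) − d(i,j):
  between 00 and Z4: 31 + 9 − 23 = 17
  between Z4 and B2: 9 + 13 − 6 = 16
  between B2 and F6: 13 + 28 − 21 = 20
  between F6 and A8: 28 + 10 − 18 = 20
  between A8 and 00: 10 + 31 − 21 = 20
Cheapest insertion is between Z4 and B2, adding 16.
New total = 89 + 16 = 105.

Minimum extra distance: 16 m, inserting U6 between Z4 and B2.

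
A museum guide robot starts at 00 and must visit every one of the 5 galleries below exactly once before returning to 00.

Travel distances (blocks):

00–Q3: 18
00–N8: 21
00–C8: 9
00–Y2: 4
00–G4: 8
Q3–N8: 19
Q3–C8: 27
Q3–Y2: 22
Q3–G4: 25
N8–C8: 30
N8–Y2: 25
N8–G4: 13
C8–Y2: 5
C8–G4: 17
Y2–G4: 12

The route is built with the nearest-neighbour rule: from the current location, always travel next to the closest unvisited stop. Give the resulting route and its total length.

Nearest-neighbour total = 76 blocks; route 00 → Y2 → C8 → G4 → N8 → Q3 → 00.

From 00: distances to unvisited — Y2=4, G4=8, C8=9, Q3=18, N8=21. Nearest is Y2 (4).
From Y2: distances to unvisited — C8=5, G4=12, Q3=22, N8=25. Nearest is C8 (5).
From C8: distances to unvisited — G4=17, Q3=27, N8=30. Nearest is G4 (17).
From G4: distances to unvisited — N8=13, Q3=25. Nearest is N8 (13).
From N8: distances to unvisited — Q3=19. Nearest is Q3 (19).
Return Q3→00: 18.
Total = 4 + 5 + 17 + 13 + 19 + 18 = 76.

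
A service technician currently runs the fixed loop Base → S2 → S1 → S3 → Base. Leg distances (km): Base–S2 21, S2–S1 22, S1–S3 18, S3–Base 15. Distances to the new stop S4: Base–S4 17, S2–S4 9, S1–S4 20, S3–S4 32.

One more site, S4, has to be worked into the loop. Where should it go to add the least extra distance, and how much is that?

Insertion cost between consecutive stops i–j is d(i,S4) + d(S4,j) − d(i,j):
  between Base and S2: 17 + 9 − 21 = 5
  between S2 and S1: 9 + 20 − 22 = 7
  between S1 and S3: 20 + 32 − 18 = 34
  between S3 and Base: 32 + 17 − 15 = 34
Cheapest insertion is between Base and S2, adding 5.
New total = 76 + 5 = 81.

Minimum extra distance: 5 km, inserting S4 between Base and S2.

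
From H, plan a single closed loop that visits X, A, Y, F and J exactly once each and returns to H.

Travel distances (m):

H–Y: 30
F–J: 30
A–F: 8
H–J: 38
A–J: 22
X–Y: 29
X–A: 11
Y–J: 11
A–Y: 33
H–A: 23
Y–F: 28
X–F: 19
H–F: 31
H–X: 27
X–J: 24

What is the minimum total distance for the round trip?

With 5 stops there are 5!/2 = 60 distinct round trips (a route and its reverse cost the same).
H→X→A→Y→F→J→H: 27+11+33+28+30+38 = 167
H→X→A→Y→J→F→H: 27+11+33+11+30+31 = 143
H→X→A→F→Y→J→H: 27+11+8+28+11+38 = 123
H→X→A→F→J→Y→H: 27+11+8+30+11+30 = 117
H→X→A→J→Y→F→H: 27+11+22+11+28+31 = 130
H→X→A→J→F→Y→H: 27+11+22+30+28+30 = 148
H→X→Y→A→F→J→H: 27+29+33+8+30+38 = 165
H→X→Y→A→J→F→H: 27+29+33+22+30+31 = 172
H→X→Y→F→A→J→H: 27+29+28+8+22+38 = 152
H→X→Y→F→J→A→H: 27+29+28+30+22+23 = 159
H→X→Y→J→A→F→H: 27+29+11+22+8+31 = 128
H→X→Y→J→F→A→H: 27+29+11+30+8+23 = 128
H→X→F→A→Y→J→H: 27+19+8+33+11+38 = 136
H→X→F→A→J→Y→H: 27+19+8+22+11+30 = 117
… (46 more)
H→A→F→X→J→Y→H: 23+8+19+24+11+30 = 115  ← best
The minimum is 115.
One optimal route: H → A → F → X → J → Y → H (or its reverse).

Shortest round trip = 115 m.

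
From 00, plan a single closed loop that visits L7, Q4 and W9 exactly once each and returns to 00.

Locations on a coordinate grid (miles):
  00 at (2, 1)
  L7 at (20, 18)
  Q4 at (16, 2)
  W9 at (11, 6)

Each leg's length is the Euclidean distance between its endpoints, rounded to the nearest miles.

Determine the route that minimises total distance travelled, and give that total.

With 3 stops there are 3!/2 = 3 distinct round trips (a route and its reverse cost the same).
00 → L7 → Q4 → W9 → 00: 25+16+6+10 = 57
00 → L7 → W9 → Q4 → 00: 25+15+6+14 = 60
00 → Q4 → L7 → W9 → 00: 14+16+15+10 = 55
The minimum is 55.
One optimal route: 00 → Q4 → L7 → W9 → 00 (or its reverse).

Shortest round trip = 55 miles.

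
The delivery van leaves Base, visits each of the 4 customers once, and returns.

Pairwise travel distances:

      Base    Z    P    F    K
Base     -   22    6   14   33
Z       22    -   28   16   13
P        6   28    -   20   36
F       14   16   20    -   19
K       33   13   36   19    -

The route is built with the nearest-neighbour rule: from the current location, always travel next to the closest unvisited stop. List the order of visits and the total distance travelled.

From Base: distances to unvisited — P=6, F=14, Z=22, K=33. Nearest is P (6).
From P: distances to unvisited — F=20, Z=28, K=36. Nearest is F (20).
From F: distances to unvisited — Z=16, K=19. Nearest is Z (16).
From Z: distances to unvisited — K=13. Nearest is K (13).
Return K→Base: 33.
Total = 6 + 20 + 16 + 13 + 33 = 88.

Total distance 88 via the nearest-neighbour route Base → P → F → Z → K → Base.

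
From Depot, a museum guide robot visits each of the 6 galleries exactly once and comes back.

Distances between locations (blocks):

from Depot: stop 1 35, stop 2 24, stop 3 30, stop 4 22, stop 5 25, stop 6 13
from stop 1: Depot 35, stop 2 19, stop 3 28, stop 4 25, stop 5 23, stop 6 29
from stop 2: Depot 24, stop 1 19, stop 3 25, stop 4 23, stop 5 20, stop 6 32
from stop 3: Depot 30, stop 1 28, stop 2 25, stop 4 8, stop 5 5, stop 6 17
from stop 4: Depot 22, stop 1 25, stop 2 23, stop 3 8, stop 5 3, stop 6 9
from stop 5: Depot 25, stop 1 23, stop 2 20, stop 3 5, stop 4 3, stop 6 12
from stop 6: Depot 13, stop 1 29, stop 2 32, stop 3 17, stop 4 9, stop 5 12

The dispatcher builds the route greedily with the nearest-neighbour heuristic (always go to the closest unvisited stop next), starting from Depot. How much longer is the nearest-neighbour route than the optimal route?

From Depot: stop 6=13, stop 4=22, stop 2=24, stop 5=25, stop 3=30, stop 1=35 → choose stop 6 (13).
From stop 6: stop 4=9, stop 5=12, stop 3=17, stop 1=29, stop 2=32 → choose stop 4 (9).
From stop 4: stop 5=3, stop 3=8, stop 2=23, stop 1=25 → choose stop 5 (3).
From stop 5: stop 3=5, stop 2=20, stop 1=23 → choose stop 3 (5).
From stop 3: stop 2=25, stop 1=28 → choose stop 2 (25).
From stop 2: stop 1=19 → choose stop 1 (19).
NN route Depot → stop 6 → stop 4 → stop 5 → stop 3 → stop 2 → stop 1 → Depot costs 109.
Optimal: Depot → stop 2 → stop 1 → stop 3 → stop 5 → stop 4 → stop 6 → Depot costs 101 (by enumerating all 360 distinct tours).
Excess = 109 − 101 = 8.

The nearest-neighbour route is 8 blocks longer than optimal.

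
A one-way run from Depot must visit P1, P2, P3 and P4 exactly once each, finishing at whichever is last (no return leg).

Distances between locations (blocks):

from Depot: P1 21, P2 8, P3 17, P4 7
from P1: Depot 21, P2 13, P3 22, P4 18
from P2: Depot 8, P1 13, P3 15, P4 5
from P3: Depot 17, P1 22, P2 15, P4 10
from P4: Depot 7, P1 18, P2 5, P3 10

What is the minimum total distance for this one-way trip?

There are 4! = 24 possible orderings.
Depot → P1 → P2 → P3 → P4: 21+13+15+10 = 59
Depot → P1 → P2 → P4 → P3: 21+13+5+10 = 49
Depot → P1 → P3 → P2 → P4: 21+22+15+5 = 63
Depot → P1 → P3 → P4 → P2: 21+22+10+5 = 58
Depot → P1 → P4 → P2 → P3: 21+18+5+15 = 59
Depot → P1 → P4 → P3 → P2: 21+18+10+15 = 64
Depot → P2 → P1 → P3 → P4: 8+13+22+10 = 53
Depot → P2 → P1 → P4 → P3: 8+13+18+10 = 49
Depot → P2 → P3 → P1 → P4: 8+15+22+18 = 63
Depot → P2 → P3 → P4 → P1: 8+15+10+18 = 51
Depot → P2 → P4 → P1 → P3: 8+5+18+22 = 53
Depot → P2 → P4 → P3 → P1: 8+5+10+22 = 45
Depot → P3 → P1 → P2 → P4: 17+22+13+5 = 57
Depot → P3 → P1 → P4 → P2: 17+22+18+5 = 62
… (10 more)
The minimum is 45.
One shortest path: Depot → P2 → P4 → P3 → P1.

45 blocks — the minimum one-way total.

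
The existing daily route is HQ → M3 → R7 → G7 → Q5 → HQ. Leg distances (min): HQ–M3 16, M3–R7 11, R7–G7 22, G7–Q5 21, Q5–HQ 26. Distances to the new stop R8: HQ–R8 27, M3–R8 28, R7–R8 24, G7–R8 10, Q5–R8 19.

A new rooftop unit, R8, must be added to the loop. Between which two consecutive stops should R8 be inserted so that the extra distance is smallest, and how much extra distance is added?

Insertion cost between consecutive stops i–j is d(i,R8) + d(R8,j) − d(i,j):
  between HQ and M3: 27 + 28 − 16 = 39
  between M3 and R7: 28 + 24 − 11 = 41
  between R7 and G7: 24 + 10 − 22 = 12
  between G7 and Q5: 10 + 19 − 21 = 8
  between Q5 and HQ: 19 + 27 − 26 = 20
Cheapest insertion is between G7 and Q5, adding 8.
New total = 96 + 8 = 104.

+8 min — insert R8 between G7 and Q5.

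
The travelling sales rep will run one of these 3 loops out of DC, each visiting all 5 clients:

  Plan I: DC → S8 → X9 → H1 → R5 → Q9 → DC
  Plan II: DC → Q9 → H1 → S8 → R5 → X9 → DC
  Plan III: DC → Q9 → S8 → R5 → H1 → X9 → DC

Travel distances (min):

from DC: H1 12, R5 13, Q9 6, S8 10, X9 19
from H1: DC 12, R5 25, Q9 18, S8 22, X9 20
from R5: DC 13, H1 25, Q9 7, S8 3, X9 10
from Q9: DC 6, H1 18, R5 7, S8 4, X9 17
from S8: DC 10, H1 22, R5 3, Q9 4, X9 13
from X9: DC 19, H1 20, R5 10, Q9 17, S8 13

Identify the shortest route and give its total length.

77 min — Plan III is the shortest.

Plan I: 10 + 13 + 20 + 25 + 7 + 6 = 81
Plan II: 6 + 18 + 22 + 3 + 10 + 19 = 78
Plan III: 6 + 4 + 3 + 25 + 20 + 19 = 77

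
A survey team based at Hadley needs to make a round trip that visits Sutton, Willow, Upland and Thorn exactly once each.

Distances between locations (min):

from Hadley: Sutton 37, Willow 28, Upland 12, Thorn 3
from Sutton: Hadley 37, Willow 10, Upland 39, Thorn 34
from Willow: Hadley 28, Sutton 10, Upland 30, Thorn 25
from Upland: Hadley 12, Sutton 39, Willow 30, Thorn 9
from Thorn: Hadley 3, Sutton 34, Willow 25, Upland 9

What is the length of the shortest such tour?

89 min — the shortest possible round trip.

Hadley→Sutton→Willow→Upland→Thorn→Hadley: 37+10+30+9+3 = 89
Hadley→Sutton→Willow→Thorn→Upland→Hadley: 37+10+25+9+12 = 93
Hadley→Sutton→Upland→Willow→Thorn→Hadley: 37+39+30+25+3 = 134
Hadley→Sutton→Upland→Thorn→Willow→Hadley: 37+39+9+25+28 = 138
Hadley→Sutton→Thorn→Willow→Upland→Hadley: 37+34+25+30+12 = 138
Hadley→Sutton→Thorn→Upland→Willow→Hadley: 37+34+9+30+28 = 138
Hadley→Willow→Sutton→Upland→Thorn→Hadley: 28+10+39+9+3 = 89
Hadley→Willow→Sutton→Thorn→Upland→Hadley: 28+10+34+9+12 = 93
Hadley→Willow→Upland→Sutton→Thorn→Hadley: 28+30+39+34+3 = 134
Hadley→Willow→Thorn→Sutton→Upland→Hadley: 28+25+34+39+12 = 138
Hadley→Upland→Sutton→Willow→Thorn→Hadley: 12+39+10+25+3 = 89
Hadley→Upland→Willow→Sutton→Thorn→Hadley: 12+30+10+34+3 = 89
The minimum is 89.
One optimal route: Hadley → Sutton → Willow → Upland → Thorn → Hadley (or its reverse).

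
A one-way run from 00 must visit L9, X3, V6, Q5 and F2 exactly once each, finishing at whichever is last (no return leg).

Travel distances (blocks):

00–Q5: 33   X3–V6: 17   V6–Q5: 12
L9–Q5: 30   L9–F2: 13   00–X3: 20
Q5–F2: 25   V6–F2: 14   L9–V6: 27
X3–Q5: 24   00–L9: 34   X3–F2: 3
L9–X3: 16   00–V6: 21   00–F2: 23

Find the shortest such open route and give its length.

There are 5! = 120 possible orderings.
00 → L9 → X3 → V6 → Q5 → F2: 34+16+17+12+25 = 104
00 → L9 → X3 → V6 → F2 → Q5: 34+16+17+14+25 = 106
00 → L9 → X3 → Q5 → V6 → F2: 34+16+24+12+14 = 100
00 → L9 → X3 → Q5 → F2 → V6: 34+16+24+25+14 = 113
00 → L9 → X3 → F2 → V6 → Q5: 34+16+3+14+12 = 79
00 → L9 → X3 → F2 → Q5 → V6: 34+16+3+25+12 = 90
00 → L9 → V6 → X3 → Q5 → F2: 34+27+17+24+25 = 127
00 → L9 → V6 → X3 → F2 → Q5: 34+27+17+3+25 = 106
00 → L9 → V6 → Q5 → X3 → F2: 34+27+12+24+3 = 100
00 → L9 → V6 → Q5 → F2 → X3: 34+27+12+25+3 = 101
00 → L9 → V6 → F2 → X3 → Q5: 34+27+14+3+24 = 102
00 → L9 → V6 → F2 → Q5 → X3: 34+27+14+25+24 = 124
00 → L9 → Q5 → X3 → V6 → F2: 34+30+24+17+14 = 119
00 → L9 → Q5 → X3 → F2 → V6: 34+30+24+3+14 = 105
… (106 more)
00 → V6 → Q5 → X3 → F2 → L9: 21+12+24+3+13 = 73  ← best
The minimum is 73.
One shortest path: 00 → V6 → Q5 → X3 → F2 → L9.

Shortest open route: 73 blocks.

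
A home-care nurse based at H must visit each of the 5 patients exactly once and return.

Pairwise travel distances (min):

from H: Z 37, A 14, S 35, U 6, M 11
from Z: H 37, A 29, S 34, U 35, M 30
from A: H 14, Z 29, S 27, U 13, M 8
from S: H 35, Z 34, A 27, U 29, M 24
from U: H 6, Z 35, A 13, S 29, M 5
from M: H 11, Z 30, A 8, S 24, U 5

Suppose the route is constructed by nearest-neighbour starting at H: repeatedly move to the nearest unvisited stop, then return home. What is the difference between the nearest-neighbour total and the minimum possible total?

H: U=6, M=11, A=14, S=35, Z=37 ⇒ U
U: M=5, A=13, S=29, Z=35 ⇒ M
M: A=8, S=24, Z=30 ⇒ A
A: S=27, Z=29 ⇒ S
S: Z=34 ⇒ Z
NN route H → U → M → A → S → Z → H costs 117.
Optimal: H → A → Z → S → M → U → H costs 112 (by enumerating all 60 distinct tours).
Excess = 117 − 112 = 5.

5 min longer than the optimal tour.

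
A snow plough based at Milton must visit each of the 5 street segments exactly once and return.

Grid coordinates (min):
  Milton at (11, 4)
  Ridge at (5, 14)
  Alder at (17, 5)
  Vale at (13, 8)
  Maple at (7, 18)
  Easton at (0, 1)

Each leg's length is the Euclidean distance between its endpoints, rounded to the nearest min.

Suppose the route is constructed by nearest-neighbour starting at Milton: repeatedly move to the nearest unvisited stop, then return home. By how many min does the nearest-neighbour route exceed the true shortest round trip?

5 min longer than the optimal tour.

Milton: Vale=4, Alder=6, Easton=11, Ridge=12, Maple=15 ⇒ Vale
Vale: Alder=5, Ridge=10, Maple=12, Easton=15 ⇒ Alder
Alder: Ridge=15, Maple=16, Easton=17 ⇒ Ridge
Ridge: Maple=4, Easton=14 ⇒ Maple
Maple: Easton=18 ⇒ Easton
NN route Milton → Vale → Alder → Ridge → Maple → Easton → Milton costs 57.
Optimal: Milton → Alder → Vale → Maple → Ridge → Easton → Milton costs 52 (by enumerating all 60 distinct tours).
Excess = 57 − 52 = 5.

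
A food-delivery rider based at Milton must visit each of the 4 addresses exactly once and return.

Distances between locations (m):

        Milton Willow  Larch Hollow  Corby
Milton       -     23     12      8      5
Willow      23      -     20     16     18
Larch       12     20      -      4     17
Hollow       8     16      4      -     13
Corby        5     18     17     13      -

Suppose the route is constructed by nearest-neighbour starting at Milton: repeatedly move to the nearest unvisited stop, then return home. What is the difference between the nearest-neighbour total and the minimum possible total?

Milton: Corby=5, Hollow=8, Larch=12, Willow=23 ⇒ Corby
Corby: Hollow=13, Larch=17, Willow=18 ⇒ Hollow
Hollow: Larch=4, Willow=16 ⇒ Larch
Larch: Willow=20 ⇒ Willow
NN route Milton → Corby → Hollow → Larch → Willow → Milton costs 65.
Optimal: Milton → Larch → Hollow → Willow → Corby → Milton costs 55 (by enumerating all 12 distinct tours).
Excess = 65 − 55 = 10.

Excess over optimum: 10 m.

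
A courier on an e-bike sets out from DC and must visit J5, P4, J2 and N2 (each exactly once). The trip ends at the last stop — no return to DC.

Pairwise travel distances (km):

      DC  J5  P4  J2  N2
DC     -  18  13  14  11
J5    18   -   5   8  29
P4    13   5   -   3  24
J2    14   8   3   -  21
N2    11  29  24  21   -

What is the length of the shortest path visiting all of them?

There are 4! = 24 possible orderings.
DC - J5 - P4 - J2 - N2: 18+5+3+21 = 47
DC - J5 - P4 - N2 - J2: 18+5+24+21 = 68
DC - J5 - J2 - P4 - N2: 18+8+3+24 = 53
DC - J5 - J2 - N2 - P4: 18+8+21+24 = 71
DC - J5 - N2 - P4 - J2: 18+29+24+3 = 74
DC - J5 - N2 - J2 - P4: 18+29+21+3 = 71
DC - P4 - J5 - J2 - N2: 13+5+8+21 = 47
DC - P4 - J5 - N2 - J2: 13+5+29+21 = 68
DC - P4 - J2 - J5 - N2: 13+3+8+29 = 53
DC - P4 - J2 - N2 - J5: 13+3+21+29 = 66
DC - P4 - N2 - J5 - J2: 13+24+29+8 = 74
DC - P4 - N2 - J2 - J5: 13+24+21+8 = 66
DC - J2 - J5 - P4 - N2: 14+8+5+24 = 51
DC - J2 - J5 - N2 - P4: 14+8+29+24 = 75
… (10 more)
DC - N2 - J2 - P4 - J5: 11+21+3+5 = 40  ← best
The minimum is 40.
One shortest path: DC → N2 → J2 → P4 → J5.

40 km — the minimum one-way total.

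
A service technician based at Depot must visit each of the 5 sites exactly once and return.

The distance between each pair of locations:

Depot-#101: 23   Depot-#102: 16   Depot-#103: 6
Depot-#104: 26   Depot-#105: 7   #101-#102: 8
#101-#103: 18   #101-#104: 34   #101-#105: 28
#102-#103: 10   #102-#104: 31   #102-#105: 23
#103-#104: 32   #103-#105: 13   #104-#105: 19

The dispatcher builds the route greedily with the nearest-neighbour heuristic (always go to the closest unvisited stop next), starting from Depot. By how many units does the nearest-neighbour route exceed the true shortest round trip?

From Depot: #103=6, #105=7, #102=16, #101=23, #104=26 → choose #103 (6).
From #103: #102=10, #105=13, #101=18, #104=32 → choose #102 (10).
From #102: #101=8, #105=23, #104=31 → choose #101 (8).
From #101: #105=28, #104=34 → choose #105 (28).
From #105: #104=19 → choose #104 (19).
NN route Depot → #103 → #102 → #101 → #105 → #104 → Depot costs 97.
Optimal: Depot → #103 → #102 → #101 → #104 → #105 → Depot costs 84 (by enumerating all 60 distinct tours).
Excess = 97 − 84 = 13.

The nearest-neighbour route is 13 longer than optimal.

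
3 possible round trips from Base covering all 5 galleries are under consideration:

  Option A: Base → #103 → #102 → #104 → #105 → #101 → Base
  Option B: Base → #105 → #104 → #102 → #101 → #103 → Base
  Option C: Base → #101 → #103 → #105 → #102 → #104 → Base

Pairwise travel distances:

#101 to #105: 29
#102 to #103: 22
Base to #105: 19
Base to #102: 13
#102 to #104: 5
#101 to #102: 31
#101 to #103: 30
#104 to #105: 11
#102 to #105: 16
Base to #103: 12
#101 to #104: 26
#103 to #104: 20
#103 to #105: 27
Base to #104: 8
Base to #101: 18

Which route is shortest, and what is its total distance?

Option A: 12 + 22 + 5 + 11 + 29 + 18 = 97
Option B: 19 + 11 + 5 + 31 + 30 + 12 = 108
Option C: 18 + 30 + 27 + 16 + 5 + 8 = 104

Shortest is Option A, total 97.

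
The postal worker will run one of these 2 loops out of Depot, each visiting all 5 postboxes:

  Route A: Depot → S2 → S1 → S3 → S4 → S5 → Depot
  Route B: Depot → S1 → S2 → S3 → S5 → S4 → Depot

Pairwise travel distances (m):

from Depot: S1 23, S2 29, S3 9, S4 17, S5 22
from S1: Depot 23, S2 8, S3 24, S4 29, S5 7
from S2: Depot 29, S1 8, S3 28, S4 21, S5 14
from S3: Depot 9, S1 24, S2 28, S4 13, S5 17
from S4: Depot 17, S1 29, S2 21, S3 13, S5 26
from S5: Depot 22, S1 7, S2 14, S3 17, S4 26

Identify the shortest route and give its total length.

Route A: 29 + 8 + 24 + 13 + 26 + 22 = 122
Route B: 23 + 8 + 28 + 17 + 26 + 17 = 119

119 m — Route B is the shortest.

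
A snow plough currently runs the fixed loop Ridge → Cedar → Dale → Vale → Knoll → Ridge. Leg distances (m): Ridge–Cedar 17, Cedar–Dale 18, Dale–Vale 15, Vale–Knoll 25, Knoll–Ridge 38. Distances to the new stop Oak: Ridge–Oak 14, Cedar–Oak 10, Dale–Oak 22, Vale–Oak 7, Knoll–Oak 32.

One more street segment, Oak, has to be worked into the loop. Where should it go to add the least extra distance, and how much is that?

Minimum extra distance: 7 m, inserting Oak between Ridge and Cedar.

Insertion cost between consecutive stops i–j is d(i,Oak) + d(Oak,j) − d(i,j):
  between Ridge and Cedar: 14 + 10 − 17 = 7
  between Cedar and Dale: 10 + 22 − 18 = 14
  between Dale and Vale: 22 + 7 − 15 = 14
  between Vale and Knoll: 7 + 32 − 25 = 14
  between Knoll and Ridge: 32 + 14 − 38 = 8
Cheapest insertion is between Ridge and Cedar, adding 7.
New total = 113 + 7 = 120.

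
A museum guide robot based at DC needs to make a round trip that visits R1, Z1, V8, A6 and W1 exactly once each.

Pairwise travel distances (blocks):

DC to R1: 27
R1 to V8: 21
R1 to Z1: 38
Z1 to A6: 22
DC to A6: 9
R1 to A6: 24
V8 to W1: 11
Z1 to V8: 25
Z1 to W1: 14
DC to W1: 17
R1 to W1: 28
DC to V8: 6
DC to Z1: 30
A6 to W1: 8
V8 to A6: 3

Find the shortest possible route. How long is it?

Minimum total distance: 96 blocks.

There are 60 distinct closed tours to check (reversals are equivalent).
DC→R1→Z1→V8→A6→W1→DC: 27+38+25+3+8+17 = 118
DC→R1→Z1→V8→W1→A6→DC: 27+38+25+11+8+9 = 118
DC→R1→Z1→A6→V8→W1→DC: 27+38+22+3+11+17 = 118
DC→R1→Z1→A6→W1→V8→DC: 27+38+22+8+11+6 = 112
DC→R1→Z1→W1→V8→A6→DC: 27+38+14+11+3+9 = 102
DC→R1→Z1→W1→A6→V8→DC: 27+38+14+8+3+6 = 96
DC→R1→V8→Z1→A6→W1→DC: 27+21+25+22+8+17 = 120
DC→R1→V8→Z1→W1→A6→DC: 27+21+25+14+8+9 = 104
DC→R1→V8→A6→Z1→W1→DC: 27+21+3+22+14+17 = 104
DC→R1→V8→A6→W1→Z1→DC: 27+21+3+8+14+30 = 103
DC→R1→V8→W1→Z1→A6→DC: 27+21+11+14+22+9 = 104
DC→R1→V8→W1→A6→Z1→DC: 27+21+11+8+22+30 = 119
DC→R1→A6→Z1→V8→W1→DC: 27+24+22+25+11+17 = 126
DC→R1→A6→Z1→W1→V8→DC: 27+24+22+14+11+6 = 104
… (46 more)
The minimum is 96.
One optimal route: DC → R1 → Z1 → W1 → A6 → V8 → DC (or its reverse).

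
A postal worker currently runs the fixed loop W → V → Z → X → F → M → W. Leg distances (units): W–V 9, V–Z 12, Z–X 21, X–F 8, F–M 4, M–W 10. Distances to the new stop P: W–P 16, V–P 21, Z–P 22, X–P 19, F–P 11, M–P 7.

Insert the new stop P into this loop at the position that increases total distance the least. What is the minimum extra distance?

Adding 13 by placing P on the M–W leg.

Insertion cost between consecutive stops i–j is d(i,P) + d(P,j) − d(i,j):
  between W and V: 16 + 21 − 9 = 28
  between V and Z: 21 + 22 − 12 = 31
  between Z and X: 22 + 19 − 21 = 20
  between X and F: 19 + 11 − 8 = 22
  between F and M: 11 + 7 − 4 = 14
  between M and W: 7 + 16 − 10 = 13
Cheapest insertion is between M and W, adding 13.
New total = 64 + 13 = 77.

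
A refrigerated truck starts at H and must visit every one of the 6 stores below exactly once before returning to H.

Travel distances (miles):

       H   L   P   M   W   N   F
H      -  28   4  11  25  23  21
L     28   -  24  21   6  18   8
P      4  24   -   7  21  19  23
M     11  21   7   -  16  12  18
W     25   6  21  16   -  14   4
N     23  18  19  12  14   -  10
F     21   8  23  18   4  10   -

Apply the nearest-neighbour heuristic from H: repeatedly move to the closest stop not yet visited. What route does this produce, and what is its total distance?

71 miles along H → P → M → N → F → W → L → H.

From H: distances to unvisited — P=4, M=11, F=21, N=23, W=25, L=28. Nearest is P (4).
From P: distances to unvisited — M=7, N=19, W=21, F=23, L=24. Nearest is M (7).
From M: distances to unvisited — N=12, W=16, F=18, L=21. Nearest is N (12).
From N: distances to unvisited — F=10, W=14, L=18. Nearest is F (10).
From F: distances to unvisited — W=4, L=8. Nearest is W (4).
From W: distances to unvisited — L=6. Nearest is L (6).
Return L→H: 28.
Total = 4 + 7 + 12 + 10 + 4 + 6 + 28 = 71.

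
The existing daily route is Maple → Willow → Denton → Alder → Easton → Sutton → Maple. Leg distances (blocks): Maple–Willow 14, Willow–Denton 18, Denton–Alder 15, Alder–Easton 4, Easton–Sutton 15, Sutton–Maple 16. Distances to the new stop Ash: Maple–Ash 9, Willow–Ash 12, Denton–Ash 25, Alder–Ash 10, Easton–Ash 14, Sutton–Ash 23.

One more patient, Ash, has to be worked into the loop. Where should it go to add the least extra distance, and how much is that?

+7 blocks — insert Ash between Maple and Willow.

Insertion cost between consecutive stops i–j is d(i,Ash) + d(Ash,j) − d(i,j):
  between Maple and Willow: 9 + 12 − 14 = 7
  between Willow and Denton: 12 + 25 − 18 = 19
  between Denton and Alder: 25 + 10 − 15 = 20
  between Alder and Easton: 10 + 14 − 4 = 20
  between Easton and Sutton: 14 + 23 − 15 = 22
  between Sutton and Maple: 23 + 9 − 16 = 16
Cheapest insertion is between Maple and Willow, adding 7.
New total = 82 + 7 = 89.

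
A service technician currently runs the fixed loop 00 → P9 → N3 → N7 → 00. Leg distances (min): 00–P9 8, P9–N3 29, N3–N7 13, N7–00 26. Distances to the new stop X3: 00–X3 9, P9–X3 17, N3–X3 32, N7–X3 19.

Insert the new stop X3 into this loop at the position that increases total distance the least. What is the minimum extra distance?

Adding 2 min by placing X3 on the N7–00 leg.

Insertion cost between consecutive stops i–j is d(i,X3) + d(X3,j) − d(i,j):
  between 00 and P9: 9 + 17 − 8 = 18
  between P9 and N3: 17 + 32 − 29 = 20
  between N3 and N7: 32 + 19 − 13 = 38
  between N7 and 00: 19 + 9 − 26 = 2
Cheapest insertion is between N7 and 00, adding 2.
New total = 76 + 2 = 78.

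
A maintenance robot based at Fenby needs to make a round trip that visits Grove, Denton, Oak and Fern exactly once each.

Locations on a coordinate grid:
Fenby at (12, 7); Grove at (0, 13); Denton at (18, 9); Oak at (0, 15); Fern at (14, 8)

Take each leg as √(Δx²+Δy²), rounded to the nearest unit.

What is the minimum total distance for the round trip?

Fenby-Grove-Denton-Oak-Fern-Fenby: 13+18+19+16+2 = 68
Fenby-Grove-Denton-Fern-Oak-Fenby: 13+18+4+16+14 = 65
Fenby-Grove-Oak-Denton-Fern-Fenby: 13+2+19+4+2 = 40
Fenby-Grove-Oak-Fern-Denton-Fenby: 13+2+16+4+6 = 41
Fenby-Grove-Fern-Denton-Oak-Fenby: 13+15+4+19+14 = 65
Fenby-Grove-Fern-Oak-Denton-Fenby: 13+15+16+19+6 = 69
Fenby-Denton-Grove-Oak-Fern-Fenby: 6+18+2+16+2 = 44
Fenby-Denton-Grove-Fern-Oak-Fenby: 6+18+15+16+14 = 69
Fenby-Denton-Oak-Grove-Fern-Fenby: 6+19+2+15+2 = 44
Fenby-Denton-Fern-Grove-Oak-Fenby: 6+4+15+2+14 = 41
Fenby-Oak-Grove-Denton-Fern-Fenby: 14+2+18+4+2 = 40
Fenby-Oak-Denton-Grove-Fern-Fenby: 14+19+18+15+2 = 68
The minimum is 40.
One optimal route: Fenby → Grove → Oak → Denton → Fern → Fenby (or its reverse).

40 — the shortest possible round trip.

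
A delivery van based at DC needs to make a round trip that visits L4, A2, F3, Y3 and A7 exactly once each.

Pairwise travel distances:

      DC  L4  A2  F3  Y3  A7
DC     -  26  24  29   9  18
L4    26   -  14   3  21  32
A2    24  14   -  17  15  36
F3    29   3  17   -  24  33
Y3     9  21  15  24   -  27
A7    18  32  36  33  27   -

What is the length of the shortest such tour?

With 5 stops there are 5!/2 = 60 distinct round trips (a route and its reverse cost the same).
DC-L4-A2-F3-Y3-A7-DC: 26+14+17+24+27+18 = 126
DC-L4-A2-F3-A7-Y3-DC: 26+14+17+33+27+9 = 126
DC-L4-A2-Y3-F3-A7-DC: 26+14+15+24+33+18 = 130
DC-L4-A2-Y3-A7-F3-DC: 26+14+15+27+33+29 = 144
DC-L4-A2-A7-F3-Y3-DC: 26+14+36+33+24+9 = 142
DC-L4-A2-A7-Y3-F3-DC: 26+14+36+27+24+29 = 156
DC-L4-F3-A2-Y3-A7-DC: 26+3+17+15+27+18 = 106
DC-L4-F3-A2-A7-Y3-DC: 26+3+17+36+27+9 = 118
DC-L4-F3-Y3-A2-A7-DC: 26+3+24+15+36+18 = 122
DC-L4-F3-Y3-A7-A2-DC: 26+3+24+27+36+24 = 140
DC-L4-F3-A7-A2-Y3-DC: 26+3+33+36+15+9 = 122
DC-L4-F3-A7-Y3-A2-DC: 26+3+33+27+15+24 = 128
DC-L4-Y3-A2-F3-A7-DC: 26+21+15+17+33+18 = 130
DC-L4-Y3-A2-A7-F3-DC: 26+21+15+36+33+29 = 160
… (46 more)
DC-Y3-A2-L4-F3-A7-DC: 9+15+14+3+33+18 = 92  ← best
The minimum is 92.
One optimal route: DC → Y3 → A2 → L4 → F3 → A7 → DC (or its reverse).

92 — the shortest possible round trip.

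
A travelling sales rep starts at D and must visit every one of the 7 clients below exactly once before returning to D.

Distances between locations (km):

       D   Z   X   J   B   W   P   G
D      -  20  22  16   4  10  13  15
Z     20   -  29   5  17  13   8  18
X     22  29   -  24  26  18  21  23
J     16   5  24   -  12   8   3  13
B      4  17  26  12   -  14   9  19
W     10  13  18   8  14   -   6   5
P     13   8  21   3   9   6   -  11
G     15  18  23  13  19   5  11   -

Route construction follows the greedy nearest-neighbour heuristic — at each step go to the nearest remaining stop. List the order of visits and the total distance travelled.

Nearest-neighbour total = 84 km; route D → B → P → J → Z → W → G → X → D.

D → [B:4 / W:10 / P:13 / G:15 / J:16 / Z:20 / X:22] → B (4)
B → [P:9 / J:12 / W:14 / Z:17 / G:19 / X:26] → P (9)
P → [J:3 / W:6 / Z:8 / G:11 / X:21] → J (3)
J → [Z:5 / W:8 / G:13 / X:24] → Z (5)
Z → [W:13 / G:18 / X:29] → W (13)
W → [G:5 / X:18] → G (5)
G → [X:23] → X (23)
Return X→D: 22.
Total = 4 + 9 + 3 + 5 + 13 + 5 + 23 + 22 = 84.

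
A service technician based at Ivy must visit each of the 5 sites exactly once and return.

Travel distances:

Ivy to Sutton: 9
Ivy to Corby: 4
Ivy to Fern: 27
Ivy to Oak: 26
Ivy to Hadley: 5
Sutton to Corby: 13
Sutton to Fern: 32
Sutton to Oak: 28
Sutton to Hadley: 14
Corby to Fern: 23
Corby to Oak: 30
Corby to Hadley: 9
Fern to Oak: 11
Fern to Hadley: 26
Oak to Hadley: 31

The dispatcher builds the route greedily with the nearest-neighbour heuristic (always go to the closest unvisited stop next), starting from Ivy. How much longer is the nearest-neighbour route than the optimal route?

From Ivy: Corby=4, Hadley=5, Sutton=9, Oak=26, Fern=27 → choose Corby (4).
From Corby: Hadley=9, Sutton=13, Fern=23, Oak=30 → choose Hadley (9).
From Hadley: Sutton=14, Fern=26, Oak=31 → choose Sutton (14).
From Sutton: Oak=28, Fern=32 → choose Oak (28).
From Oak: Fern=11 → choose Fern (11).
NN route Ivy → Corby → Hadley → Sutton → Oak → Fern → Ivy costs 93.
Optimal: Ivy → Sutton → Oak → Fern → Corby → Hadley → Ivy costs 85 (by enumerating all 60 distinct tours).
Excess = 93 − 85 = 8.

The nearest-neighbour route is 8 longer than optimal.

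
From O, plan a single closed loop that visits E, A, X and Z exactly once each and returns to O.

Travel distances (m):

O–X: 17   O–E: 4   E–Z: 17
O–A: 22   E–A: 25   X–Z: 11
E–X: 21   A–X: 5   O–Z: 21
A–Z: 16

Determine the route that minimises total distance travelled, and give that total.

59 m — the shortest possible round trip.

O→E→A→X→Z→O: 4+25+5+11+21 = 66
O→E→A→Z→X→O: 4+25+16+11+17 = 73
O→E→X→A→Z→O: 4+21+5+16+21 = 67
O→E→X→Z→A→O: 4+21+11+16+22 = 74
O→E→Z→A→X→O: 4+17+16+5+17 = 59
O→E→Z→X→A→O: 4+17+11+5+22 = 59
O→A→E→X→Z→O: 22+25+21+11+21 = 100
O→A→E→Z→X→O: 22+25+17+11+17 = 92
O→A→X→E→Z→O: 22+5+21+17+21 = 86
O→A→Z→E→X→O: 22+16+17+21+17 = 93
O→X→E→A→Z→O: 17+21+25+16+21 = 100
O→X→A→E→Z→O: 17+5+25+17+21 = 85
The minimum is 59.
One optimal route: O → E → Z → A → X → O (or its reverse).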